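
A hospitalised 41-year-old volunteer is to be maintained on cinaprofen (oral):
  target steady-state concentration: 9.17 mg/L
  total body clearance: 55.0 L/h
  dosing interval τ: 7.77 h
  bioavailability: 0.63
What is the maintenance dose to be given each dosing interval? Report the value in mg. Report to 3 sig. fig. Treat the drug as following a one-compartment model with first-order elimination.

6220 mg

At steady state, F × (Dose/τ) = Css × CL.
Dose = Css × CL × τ / F = 9.17 × 55.00 × 7.77 / 0.63 = 6220 mg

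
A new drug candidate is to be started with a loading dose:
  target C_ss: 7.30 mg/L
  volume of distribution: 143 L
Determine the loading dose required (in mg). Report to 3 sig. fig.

1040 mg

LD = Css × Vd = 7.30 × 143 = 1044 mg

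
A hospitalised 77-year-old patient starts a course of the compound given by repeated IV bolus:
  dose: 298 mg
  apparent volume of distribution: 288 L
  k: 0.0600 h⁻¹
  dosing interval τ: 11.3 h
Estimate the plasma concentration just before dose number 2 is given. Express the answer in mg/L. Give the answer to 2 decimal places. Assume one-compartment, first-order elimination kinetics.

0.53 mg/L

C₀ per dose = Dose / Vd = 298 / 288 = 1.035 mg/L
Fraction remaining after one interval: r = e^(−kτ) = e^(−0.06000 × 11.3) = 0.5076
Before dose 2, 1 dose has been given (aged 1τ).
C_trough = C₀ × r = 1.035 × 0.5076 = 0.5254 mg/L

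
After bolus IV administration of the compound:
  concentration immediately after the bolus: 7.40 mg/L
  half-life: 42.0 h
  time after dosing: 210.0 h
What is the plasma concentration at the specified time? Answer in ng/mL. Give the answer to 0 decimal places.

k = ln2 / t½ = 0.693147 / 42.0 = 0.01650 h⁻¹
t / t½ = 210.0 / 42.0 = 5 half-lives
C = C₀ × (1/2)^5 = 7.400 × 0.03125 = 0.2313 mg/L
Convert: 0.2313 mg/L × 1000 = 231.3 ng/mL

231 ng/mL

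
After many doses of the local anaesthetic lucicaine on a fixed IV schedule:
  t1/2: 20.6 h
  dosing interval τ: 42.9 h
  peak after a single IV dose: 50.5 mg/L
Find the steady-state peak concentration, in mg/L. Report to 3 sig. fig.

k = ln2 / t½ = 0.693147 / 20.6 = 0.03365 h⁻¹
e^(−kτ) = e^(−0.03365 × 42.9) = 0.2361
Accumulation ratio R = 1 / (1 − e^(−kτ)) = 1 / (1 − 0.2361) = 1.309
Steady-state peak = C₀ × R = 50.5 × 1.309 = 66.10 mg/L

66.1 mg/L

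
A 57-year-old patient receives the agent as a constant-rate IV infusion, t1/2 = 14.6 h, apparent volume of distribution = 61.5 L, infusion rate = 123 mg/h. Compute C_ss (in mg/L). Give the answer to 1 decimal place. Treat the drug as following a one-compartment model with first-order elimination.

k = ln2 / t½ = 0.693147 / 14.6 = 0.04748 h⁻¹
CL = k × Vd = 0.04748 × 61.5 = 2.920 L/h
At steady state Css = R₀ / CL = 123 / 2.920 = 42.12 mg/L

42.1 mg/L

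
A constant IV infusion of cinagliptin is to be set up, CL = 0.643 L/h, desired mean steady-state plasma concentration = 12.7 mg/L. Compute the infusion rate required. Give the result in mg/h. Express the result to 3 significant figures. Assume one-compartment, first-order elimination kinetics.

At steady state, infusion rate R₀ = Css × CL = 12.7 × 0.6430 = 8.166 mg/h

8.17 mg/h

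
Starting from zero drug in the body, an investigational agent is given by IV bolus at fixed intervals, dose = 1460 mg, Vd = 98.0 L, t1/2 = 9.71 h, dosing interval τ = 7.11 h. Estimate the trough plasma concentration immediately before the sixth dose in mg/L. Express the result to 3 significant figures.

20.8 mg/L

C₀ per dose = Dose / Vd = 1460 / 98.0 = 14.90 mg/L
k = ln2 / t½ = 0.693147 / 9.71 = 0.07138 h⁻¹
Fraction remaining after one interval: r = e^(−kτ) = e^(−0.07138 × 7.11) = 0.6020
Before dose 6, 5 doses have been given (aged 1τ, 2τ, 3τ, 4τ, 5τ).
C_trough = C₀ × (r + r² + … + r^5) = C₀ × r(1−r^5)/(1−r)
        = 14.90 × 0.6020 × (1 − 0.07906) / (1 − 0.6020) = 20.76 mg/L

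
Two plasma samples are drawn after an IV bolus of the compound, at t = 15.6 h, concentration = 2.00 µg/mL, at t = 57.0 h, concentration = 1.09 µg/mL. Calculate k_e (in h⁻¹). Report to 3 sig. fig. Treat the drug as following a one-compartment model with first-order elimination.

0.0147 h⁻¹

k = ln(C₁/C₂) / (t₂ − t₁) = ln(2.00/1.09) / (57.0 − 15.6)
  = 0.6070 / 41.40 = 0.01466 h⁻¹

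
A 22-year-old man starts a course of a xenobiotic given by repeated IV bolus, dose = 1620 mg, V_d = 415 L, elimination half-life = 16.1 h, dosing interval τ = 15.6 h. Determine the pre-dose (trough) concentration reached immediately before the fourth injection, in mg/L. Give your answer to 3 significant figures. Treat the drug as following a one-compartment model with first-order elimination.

C₀ per dose = Dose / Vd = 1620 / 415 = 3.904 mg/L
k = ln2 / t½ = 0.693147 / 16.1 = 0.04305 h⁻¹
Fraction remaining after one interval: r = e^(−kτ) = e^(−0.04305 × 15.6) = 0.5109
Before dose 4, 3 doses have been given (aged 1τ, 2τ, 3τ).
C_trough = C₀ × (r + r² + … + r^3) = C₀ × r(1−r^3)/(1−r)
        = 3.904 × 0.5109 × (1 − 0.1334) / (1 − 0.5109) = 3.534 mg/L

3.53 mg/L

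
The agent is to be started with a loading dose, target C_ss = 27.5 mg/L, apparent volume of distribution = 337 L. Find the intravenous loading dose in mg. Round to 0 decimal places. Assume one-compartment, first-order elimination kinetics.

9268 mg

LD = Css × Vd = 27.5 × 337 = 9268 mg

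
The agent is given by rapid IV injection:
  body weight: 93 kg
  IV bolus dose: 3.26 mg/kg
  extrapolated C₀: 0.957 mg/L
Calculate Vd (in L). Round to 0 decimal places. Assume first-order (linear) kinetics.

317 L

Dose = 3.26 × 93 = 303.2 mg
Vd = Dose / C₀ = 303.2 / 0.957 = 316.8 L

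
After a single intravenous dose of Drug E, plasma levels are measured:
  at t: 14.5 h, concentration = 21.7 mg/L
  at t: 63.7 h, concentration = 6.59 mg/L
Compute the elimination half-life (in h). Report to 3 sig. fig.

k = ln(C₁/C₂) / (t₂ − t₁) = ln(21.7/6.59) / (63.7 − 14.5)
  = 1.192 / 49.20 = 0.02423 h⁻¹
t½ = ln2 / k = 0.693147 / 0.02423 = 28.61 h

28.6 h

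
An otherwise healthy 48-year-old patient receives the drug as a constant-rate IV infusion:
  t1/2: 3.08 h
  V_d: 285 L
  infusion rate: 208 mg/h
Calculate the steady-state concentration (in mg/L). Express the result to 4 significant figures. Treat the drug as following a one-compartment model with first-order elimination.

k = ln2 / t½ = 0.693147 / 3.08 = 0.2250 h⁻¹
CL = k × Vd = 0.2250 × 285 = 64.13 L/h
At steady state Css = R₀ / CL = 208 / 64.13 = 3.243 mg/L

3.243 mg/L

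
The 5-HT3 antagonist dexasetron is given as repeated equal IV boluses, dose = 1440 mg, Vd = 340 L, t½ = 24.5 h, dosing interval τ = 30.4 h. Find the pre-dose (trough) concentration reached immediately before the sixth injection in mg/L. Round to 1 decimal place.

C₀ per dose = Dose / Vd = 1440 / 340 = 4.235 mg/L
k = ln2 / t½ = 0.693147 / 24.5 = 0.02829 h⁻¹
Fraction remaining after one interval: r = e^(−kτ) = e^(−0.02829 × 30.4) = 0.4232
Before dose 6, 5 doses have been given (aged 1τ, 2τ, 3τ, 4τ, 5τ).
C_trough = C₀ × (r + r² + … + r^5) = C₀ × r(1−r^5)/(1−r)
        = 4.235 × 0.4232 × (1 − 0.01357) / (1 − 0.4232) = 3.065 mg/L

3.1 mg/L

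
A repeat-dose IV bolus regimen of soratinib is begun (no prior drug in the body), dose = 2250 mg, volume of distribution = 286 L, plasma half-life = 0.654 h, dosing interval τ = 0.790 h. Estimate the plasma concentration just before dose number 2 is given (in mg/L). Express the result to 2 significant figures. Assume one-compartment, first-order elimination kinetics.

3.4 mg/L

C₀ per dose = Dose / Vd = 2250 / 286 = 7.867 mg/L
k = ln2 / t½ = 0.693147 / 0.654 = 1.060 h⁻¹
Fraction remaining after one interval: r = e^(−kτ) = e^(−1.060 × 0.790) = 0.4328
Before dose 2, 1 dose has been given (aged 1τ).
C_trough = C₀ × r = 7.867 × 0.4328 = 3.405 mg/L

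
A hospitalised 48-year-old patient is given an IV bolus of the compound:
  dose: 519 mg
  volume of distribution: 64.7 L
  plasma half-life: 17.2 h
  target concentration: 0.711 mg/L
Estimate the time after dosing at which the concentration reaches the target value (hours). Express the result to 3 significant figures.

60.1 h

C₀ = Dose / Vd = 519.0 / 64.7 = 8.022 mg/L
k = ln2 / t½ = 0.693147 / 17.2 = 0.04030 h⁻¹
t = ln(C₀ / C) / k = ln(8.022 / 0.711) / 0.04030
  = ln(11.28) / 0.04030 = 2.423 / 0.04030 = 60.12 h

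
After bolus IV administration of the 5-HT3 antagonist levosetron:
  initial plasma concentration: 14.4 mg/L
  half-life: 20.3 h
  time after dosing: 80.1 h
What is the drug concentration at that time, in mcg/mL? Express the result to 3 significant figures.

k = ln2 / t½ = 0.693147 / 20.3 = 0.03415 h⁻¹
C = C₀ · e^(−k·t) = 14.40 × e^(−0.03415 × 80.1)
  = 14.40 × 0.06487 = 0.9341 mg/L
(0.9341 mg/L = 0.9341 mcg/mL)

0.934 mcg/mL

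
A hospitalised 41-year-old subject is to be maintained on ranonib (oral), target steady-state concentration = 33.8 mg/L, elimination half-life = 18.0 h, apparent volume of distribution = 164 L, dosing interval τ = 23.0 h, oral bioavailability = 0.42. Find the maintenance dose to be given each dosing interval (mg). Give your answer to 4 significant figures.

11690 mg

k = ln2 / t½ = 0.693147 / 18.0 = 0.03851 h⁻¹
CL = k × Vd = 0.03851 × 164 = 6.316 L/h
At steady state, F × (Dose/τ) = Css × CL.
Dose = Css × CL × τ / F = 33.8 × 6.316 × 23.0 / 0.42 = 11690 mg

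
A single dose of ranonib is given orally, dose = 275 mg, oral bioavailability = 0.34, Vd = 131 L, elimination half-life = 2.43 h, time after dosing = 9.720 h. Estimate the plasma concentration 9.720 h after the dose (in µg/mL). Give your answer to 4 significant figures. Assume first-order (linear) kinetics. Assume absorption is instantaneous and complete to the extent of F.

Amount reaching circulation = F × Dose = 0.34 × 275.0 = 93.50 mg
C₀ = F·Dose / Vd = 93.50 / 131 = 0.7137 mg/L
k = ln2 / t½ = 0.693147 / 2.43 = 0.2852 h⁻¹
t / t½ = 9.720 / 2.43 = 4 half-lives
C = C₀ × (1/2)^4 = 0.7137 × 0.06250 = 0.04461 mg/L
(0.04461 mg/L = 0.04461 µg/mL)

0.04461 µg/mL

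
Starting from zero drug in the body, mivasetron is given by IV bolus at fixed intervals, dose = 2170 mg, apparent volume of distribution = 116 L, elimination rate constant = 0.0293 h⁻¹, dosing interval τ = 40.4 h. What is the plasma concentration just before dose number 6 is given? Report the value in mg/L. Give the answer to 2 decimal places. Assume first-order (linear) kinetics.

C₀ per dose = Dose / Vd = 2170 / 116 = 18.71 mg/L
Fraction remaining after one interval: r = e^(−kτ) = e^(−0.02930 × 40.4) = 0.3061
Before dose 6, 5 doses have been given (aged 1τ, 2τ, 3τ, 4τ, 5τ).
C_trough = C₀ × (r + r² + … + r^5) = C₀ × r(1−r^5)/(1−r)
        = 18.71 × 0.3061 × (1 − 0.002687) / (1 − 0.3061) = 8.231 mg/L

8.23 mg/L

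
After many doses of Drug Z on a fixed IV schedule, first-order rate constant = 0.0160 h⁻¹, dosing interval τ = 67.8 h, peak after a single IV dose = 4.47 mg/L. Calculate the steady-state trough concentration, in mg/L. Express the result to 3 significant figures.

e^(−kτ) = e^(−0.01600 × 67.8) = 0.3380
Accumulation ratio R = 1 / (1 − e^(−kτ)) = 1 / (1 − 0.3380) = 1.511
Steady-state trough = C₀ × R × e^(−kτ) = 4.47 × 1.511 × 0.3380 = 2.283 mg/L

2.28 mg/L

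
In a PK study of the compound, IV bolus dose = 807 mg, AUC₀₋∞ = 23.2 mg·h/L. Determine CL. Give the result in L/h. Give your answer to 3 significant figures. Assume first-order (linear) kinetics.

CL = Dose / AUC = 807 / 23.2 = 34.78 L/h

34.8 L/h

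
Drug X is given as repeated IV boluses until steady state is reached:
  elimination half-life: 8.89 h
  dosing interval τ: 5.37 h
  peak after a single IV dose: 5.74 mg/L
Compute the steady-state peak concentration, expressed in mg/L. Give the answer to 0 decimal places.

k = ln2 / t½ = 0.693147 / 8.89 = 0.07797 h⁻¹
e^(−kτ) = e^(−0.07797 × 5.37) = 0.6579
Accumulation ratio R = 1 / (1 − e^(−kτ)) = 1 / (1 − 0.6579) = 2.923
Steady-state peak = C₀ × R = 5.74 × 2.923 = 16.78 mg/L

17 mg/L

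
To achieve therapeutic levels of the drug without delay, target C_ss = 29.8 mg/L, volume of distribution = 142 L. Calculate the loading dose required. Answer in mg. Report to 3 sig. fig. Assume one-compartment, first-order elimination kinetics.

LD = Css × Vd = 29.8 × 142 = 4232 mg

4230 mg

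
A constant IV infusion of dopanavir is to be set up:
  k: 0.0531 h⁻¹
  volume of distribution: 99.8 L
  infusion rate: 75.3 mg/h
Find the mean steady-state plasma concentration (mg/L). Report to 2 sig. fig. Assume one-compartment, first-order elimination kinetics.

CL = k × Vd = 0.05310 × 99.8 = 5.299 L/h
At steady state Css = R₀ / CL = 75.3 / 5.299 = 14.21 mg/L

14 mg/L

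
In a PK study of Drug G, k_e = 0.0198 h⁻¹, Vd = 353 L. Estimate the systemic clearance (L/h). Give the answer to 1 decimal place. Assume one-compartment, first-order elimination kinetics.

CL = k × Vd = 0.0198 × 353 = 6.989 L/h

7.0 L/h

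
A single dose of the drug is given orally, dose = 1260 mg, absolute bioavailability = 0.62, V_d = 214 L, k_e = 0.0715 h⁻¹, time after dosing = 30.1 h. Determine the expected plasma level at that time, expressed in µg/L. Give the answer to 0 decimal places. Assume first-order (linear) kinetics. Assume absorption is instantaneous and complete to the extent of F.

424 µg/L

Amount reaching circulation = F × Dose = 0.62 × 1260 = 781.2 mg
C₀ = F·Dose / Vd = 781.2 / 214 = 3.650 mg/L
C = C₀ · e^(−k·t) = 3.650 × e^(−0.07150 × 30.1)
  = 3.650 × 0.1162 = 0.4241 mg/L
Convert: 0.4241 mg/L × 1000 = 424.1 µg/L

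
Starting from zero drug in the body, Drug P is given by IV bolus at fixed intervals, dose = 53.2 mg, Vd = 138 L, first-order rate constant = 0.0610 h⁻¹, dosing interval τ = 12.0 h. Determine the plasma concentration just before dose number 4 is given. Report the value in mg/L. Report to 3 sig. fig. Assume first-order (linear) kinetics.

C₀ per dose = Dose / Vd = 53.2 / 138 = 0.3855 mg/L
Fraction remaining after one interval: r = e^(−kτ) = e^(−0.06100 × 12.0) = 0.4809
Before dose 4, 3 doses have been given (aged 1τ, 2τ, 3τ).
C_trough = C₀ × (r + r² + … + r^3) = C₀ × r(1−r^3)/(1−r)
        = 0.3855 × 0.4809 × (1 − 0.1112) / (1 − 0.4809) = 0.3174 mg/L

0.317 mg/L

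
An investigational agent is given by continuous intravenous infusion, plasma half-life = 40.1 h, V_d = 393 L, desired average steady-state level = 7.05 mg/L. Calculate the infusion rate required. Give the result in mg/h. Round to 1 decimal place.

47.9 mg/h

k = ln2 / t½ = 0.693147 / 40.1 = 0.01729 h⁻¹
CL = k × Vd = 0.01729 × 393 = 6.795 L/h
At steady state, infusion rate R₀ = Css × CL = 7.05 × 6.795 = 47.90 mg/h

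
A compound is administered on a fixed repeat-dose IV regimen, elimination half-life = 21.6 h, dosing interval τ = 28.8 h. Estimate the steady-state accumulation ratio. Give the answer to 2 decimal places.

1.66

k = ln2 / t½ = 0.693147 / 21.6 = 0.03209 h⁻¹
e^(−kτ) = e^(−0.03209 × 28.8) = 0.3969
Accumulation ratio R = 1 / (1 − e^(−kτ)) = 1 / (1 − 0.3969) = 1.658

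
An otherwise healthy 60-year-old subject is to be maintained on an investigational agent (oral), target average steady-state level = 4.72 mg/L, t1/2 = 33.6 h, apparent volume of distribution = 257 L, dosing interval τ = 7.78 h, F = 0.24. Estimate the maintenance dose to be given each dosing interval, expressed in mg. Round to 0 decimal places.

811 mg

k = ln2 / t½ = 0.693147 / 33.6 = 0.02063 h⁻¹
CL = k × Vd = 0.02063 × 257 = 5.302 L/h
At steady state, F × (Dose/τ) = Css × CL.
Dose = Css × CL × τ / F = 4.72 × 5.302 × 7.78 / 0.24 = 811.2 mg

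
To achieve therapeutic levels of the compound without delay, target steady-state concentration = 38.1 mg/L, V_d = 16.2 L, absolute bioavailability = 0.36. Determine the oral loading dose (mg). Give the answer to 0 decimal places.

LD = Css × Vd / F = 38.1 × 16.2 / 0.36 = 1715 mg

1715 mg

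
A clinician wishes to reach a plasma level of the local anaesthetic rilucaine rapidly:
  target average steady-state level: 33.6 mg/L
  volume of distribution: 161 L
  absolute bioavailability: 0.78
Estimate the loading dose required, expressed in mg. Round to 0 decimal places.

6935 mg

LD = Css × Vd / F = 33.6 × 161 / 0.78 = 6935 mg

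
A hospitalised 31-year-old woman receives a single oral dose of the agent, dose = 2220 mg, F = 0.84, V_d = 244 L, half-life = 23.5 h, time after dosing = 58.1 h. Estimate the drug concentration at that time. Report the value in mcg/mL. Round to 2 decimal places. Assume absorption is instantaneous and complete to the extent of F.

1.38 mcg/mL

Amount reaching circulation = F × Dose = 0.84 × 2220 = 1865 mg
C₀ = F·Dose / Vd = 1865 / 244 = 7.643 mg/L
k = ln2 / t½ = 0.693147 / 23.5 = 0.02950 h⁻¹
C = C₀ · e^(−k·t) = 7.643 × e^(−0.02950 × 58.1)
  = 7.643 × 0.1802 = 1.377 mg/L
(1.377 mg/L = 1.377 mcg/mL)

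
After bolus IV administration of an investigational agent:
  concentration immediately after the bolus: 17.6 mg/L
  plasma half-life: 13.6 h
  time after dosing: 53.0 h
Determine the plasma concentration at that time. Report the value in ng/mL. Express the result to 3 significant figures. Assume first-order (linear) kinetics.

k = ln2 / t½ = 0.693147 / 13.6 = 0.05097 h⁻¹
C = C₀ · e^(−k·t) = 17.60 × e^(−0.05097 × 53.0)
  = 17.60 × 0.06711 = 1.181 mg/L
Convert: 1.181 mg/L × 1000 = 1181 ng/mL

1180 ng/mL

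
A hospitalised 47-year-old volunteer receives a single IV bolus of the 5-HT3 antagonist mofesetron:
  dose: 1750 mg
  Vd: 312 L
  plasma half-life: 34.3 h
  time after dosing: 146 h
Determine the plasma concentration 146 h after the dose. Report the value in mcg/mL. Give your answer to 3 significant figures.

0.293 mcg/mL

C₀ = Dose / Vd = 1750 / 312 = 5.609 mg/L
k = ln2 / t½ = 0.693147 / 34.3 = 0.02021 h⁻¹
C = C₀ · e^(−k·t) = 5.609 × e^(−0.02021 × 146)
  = 5.609 × 0.05231 = 0.2934 mg/L
(0.2934 mg/L = 0.2934 mcg/mL)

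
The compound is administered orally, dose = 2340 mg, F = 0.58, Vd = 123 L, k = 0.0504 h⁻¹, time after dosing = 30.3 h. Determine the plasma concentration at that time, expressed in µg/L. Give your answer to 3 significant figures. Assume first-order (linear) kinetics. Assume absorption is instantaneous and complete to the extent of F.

2400 µg/L

Amount reaching circulation = F × Dose = 0.58 × 2340 = 1357 mg
C₀ = F·Dose / Vd = 1357 / 123 = 11.03 mg/L
C = C₀ · e^(−k·t) = 11.03 × e^(−0.05040 × 30.3)
  = 11.03 × 0.2172 = 2.396 mg/L
Convert: 2.396 mg/L × 1000 = 2396 µg/L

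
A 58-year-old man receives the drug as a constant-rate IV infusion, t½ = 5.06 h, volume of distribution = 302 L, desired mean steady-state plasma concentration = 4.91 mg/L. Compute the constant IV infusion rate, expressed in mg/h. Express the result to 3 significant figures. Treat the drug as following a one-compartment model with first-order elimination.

203 mg/h

k = ln2 / t½ = 0.693147 / 5.06 = 0.1370 h⁻¹
CL = k × Vd = 0.1370 × 302 = 41.37 L/h
At steady state, infusion rate R₀ = Css × CL = 4.91 × 41.37 = 203.1 mg/h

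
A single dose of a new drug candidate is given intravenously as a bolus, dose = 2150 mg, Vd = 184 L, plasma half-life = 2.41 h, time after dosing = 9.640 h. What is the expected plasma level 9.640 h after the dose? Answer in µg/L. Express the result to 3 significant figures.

C₀ = Dose / Vd = 2150 / 184 = 11.68 mg/L
k = ln2 / t½ = 0.693147 / 2.41 = 0.2876 h⁻¹
t / t½ = 9.640 / 2.41 = 4 half-lives
C = C₀ × (1/2)^4 = 11.68 × 0.06250 = 0.7300 mg/L
Convert: 0.7300 mg/L × 1000 = 730.0 µg/L

730 µg/L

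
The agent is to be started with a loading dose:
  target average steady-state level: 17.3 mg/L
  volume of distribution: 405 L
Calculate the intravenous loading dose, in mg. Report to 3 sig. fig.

7010 mg

LD = Css × Vd = 17.3 × 405 = 7007 mg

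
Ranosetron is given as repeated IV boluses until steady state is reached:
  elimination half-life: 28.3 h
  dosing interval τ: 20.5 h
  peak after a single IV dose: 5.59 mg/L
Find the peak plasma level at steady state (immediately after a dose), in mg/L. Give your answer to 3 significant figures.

14.2 mg/L

k = ln2 / t½ = 0.693147 / 28.3 = 0.02449 h⁻¹
e^(−kτ) = e^(−0.02449 × 20.5) = 0.6053
Accumulation ratio R = 1 / (1 − e^(−kτ)) = 1 / (1 − 0.6053) = 2.534
Steady-state peak = C₀ × R = 5.59 × 2.534 = 14.17 mg/L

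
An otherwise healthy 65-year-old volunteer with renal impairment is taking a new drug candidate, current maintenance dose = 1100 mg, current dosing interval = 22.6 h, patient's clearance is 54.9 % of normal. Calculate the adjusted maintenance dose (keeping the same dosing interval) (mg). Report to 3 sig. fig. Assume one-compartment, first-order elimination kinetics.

To keep the same average steady-state level, dosing rate must scale with clearance.
CL ratio = 54.9 / 100 = 0.5490
New dose (same interval) = 1100 × 0.5490 = 603.9 mg

604 mg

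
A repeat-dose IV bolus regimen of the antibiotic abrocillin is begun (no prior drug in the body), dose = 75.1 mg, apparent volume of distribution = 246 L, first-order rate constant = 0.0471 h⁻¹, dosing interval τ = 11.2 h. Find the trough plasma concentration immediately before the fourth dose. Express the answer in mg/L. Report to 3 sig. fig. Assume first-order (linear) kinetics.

C₀ per dose = Dose / Vd = 75.1 / 246 = 0.3053 mg/L
Fraction remaining after one interval: r = e^(−kτ) = e^(−0.04710 × 11.2) = 0.5901
Before dose 4, 3 doses have been given (aged 1τ, 2τ, 3τ).
C_trough = C₀ × (r + r² + … + r^3) = C₀ × r(1−r^3)/(1−r)
        = 0.3053 × 0.5901 × (1 − 0.2055) / (1 − 0.5901) = 0.3492 mg/L

0.349 mg/L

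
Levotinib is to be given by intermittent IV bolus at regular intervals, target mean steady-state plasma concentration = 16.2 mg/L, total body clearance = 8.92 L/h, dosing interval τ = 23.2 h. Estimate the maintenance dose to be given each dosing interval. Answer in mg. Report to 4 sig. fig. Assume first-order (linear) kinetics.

At steady state, Dose/τ = Css × CL.
Dose = Css × CL × τ = 16.2 × 8.920 × 23.2 = 3352 mg

3352 mg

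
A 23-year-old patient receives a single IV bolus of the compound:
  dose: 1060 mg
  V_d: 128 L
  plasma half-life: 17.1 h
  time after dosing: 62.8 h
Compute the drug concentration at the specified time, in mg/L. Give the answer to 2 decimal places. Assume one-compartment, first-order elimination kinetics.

0.65 mg/L

C₀ = Dose / Vd = 1060 / 128 = 8.281 mg/L
k = ln2 / t½ = 0.693147 / 17.1 = 0.04053 h⁻¹
C = C₀ · e^(−k·t) = 8.281 × e^(−0.04053 × 62.8)
  = 8.281 × 0.07845 = 0.6496 mg/L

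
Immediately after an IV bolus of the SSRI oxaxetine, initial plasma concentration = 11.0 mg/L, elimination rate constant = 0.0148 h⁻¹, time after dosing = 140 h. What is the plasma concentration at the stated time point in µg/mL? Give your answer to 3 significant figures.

C = C₀ · e^(−k·t) = 11.00 × e^(−0.01480 × 140)
  = 11.00 × 0.1259 = 1.385 mg/L
(1.385 mg/L = 1.385 µg/mL)

1.39 µg/mL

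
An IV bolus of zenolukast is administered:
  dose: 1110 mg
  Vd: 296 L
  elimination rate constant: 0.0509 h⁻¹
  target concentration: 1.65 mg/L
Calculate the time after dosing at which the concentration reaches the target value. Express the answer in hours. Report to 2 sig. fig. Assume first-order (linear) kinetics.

16 h

C₀ = Dose / Vd = 1110 / 296 = 3.750 mg/L
t = ln(C₀ / C) / k = ln(3.750 / 1.65) / 0.05090
  = ln(2.273) / 0.05090 = 0.8211 / 0.05090 = 16.13 h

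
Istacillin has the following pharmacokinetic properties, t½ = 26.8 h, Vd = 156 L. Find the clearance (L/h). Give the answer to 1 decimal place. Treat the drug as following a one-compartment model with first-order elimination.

k = ln2 / t½ = 0.693147 / 26.8 = 0.02586 h⁻¹
CL = k × Vd = 0.02586 × 156 = 4.034 L/h

4.0 L/h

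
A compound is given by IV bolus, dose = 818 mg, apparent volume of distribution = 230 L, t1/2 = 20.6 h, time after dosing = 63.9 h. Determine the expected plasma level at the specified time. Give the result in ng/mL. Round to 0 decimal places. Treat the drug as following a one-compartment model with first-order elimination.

414 ng/mL

C₀ = Dose / Vd = 818.0 / 230 = 3.557 mg/L
k = ln2 / t½ = 0.693147 / 20.6 = 0.03365 h⁻¹
C = C₀ · e^(−k·t) = 3.557 × e^(−0.03365 × 63.9)
  = 3.557 × 0.1165 = 0.4144 mg/L
Convert: 0.4144 mg/L × 1000 = 414.4 ng/mL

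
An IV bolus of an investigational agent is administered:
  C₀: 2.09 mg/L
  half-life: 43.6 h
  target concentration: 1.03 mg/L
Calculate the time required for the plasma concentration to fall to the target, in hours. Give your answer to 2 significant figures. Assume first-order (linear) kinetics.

k = ln2 / t½ = 0.693147 / 43.6 = 0.01590 h⁻¹
t = ln(C₀ / C) / k = ln(2.090 / 1.03) / 0.01590
  = ln(2.029) / 0.01590 = 0.7075 / 0.01590 = 44.50 h

45 h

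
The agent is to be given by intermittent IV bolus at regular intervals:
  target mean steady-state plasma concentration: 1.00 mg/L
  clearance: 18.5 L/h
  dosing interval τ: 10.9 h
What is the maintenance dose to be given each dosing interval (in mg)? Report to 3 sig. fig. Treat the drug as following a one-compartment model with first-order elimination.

202 mg

At steady state, Dose/τ = Css × CL.
Dose = Css × CL × τ = 1.00 × 18.50 × 10.9 = 201.7 mg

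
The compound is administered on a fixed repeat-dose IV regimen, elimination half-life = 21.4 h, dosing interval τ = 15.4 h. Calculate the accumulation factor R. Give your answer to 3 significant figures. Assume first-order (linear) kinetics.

2.55

k = ln2 / t½ = 0.693147 / 21.4 = 0.03239 h⁻¹
e^(−kτ) = e^(−0.03239 × 15.4) = 0.6073
Accumulation ratio R = 1 / (1 − e^(−kτ)) = 1 / (1 − 0.6073) = 2.546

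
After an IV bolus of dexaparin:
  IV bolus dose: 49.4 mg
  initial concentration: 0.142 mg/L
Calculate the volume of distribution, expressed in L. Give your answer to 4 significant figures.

Vd = Dose / C₀ = 49.40 / 0.142 = 347.9 L

347.9 L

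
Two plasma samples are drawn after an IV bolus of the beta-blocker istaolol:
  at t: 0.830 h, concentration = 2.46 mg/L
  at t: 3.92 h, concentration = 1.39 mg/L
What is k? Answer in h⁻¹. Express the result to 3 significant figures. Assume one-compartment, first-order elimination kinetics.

0.185 h⁻¹

k = ln(C₁/C₂) / (t₂ − t₁) = ln(2.46/1.39) / (3.92 − 0.830)
  = 0.5709 / 3.090 = 0.1848 h⁻¹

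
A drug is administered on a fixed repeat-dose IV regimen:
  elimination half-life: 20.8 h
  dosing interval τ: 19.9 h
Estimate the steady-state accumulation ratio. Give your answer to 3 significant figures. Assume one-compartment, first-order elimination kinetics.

2.06

k = ln2 / t½ = 0.693147 / 20.8 = 0.03332 h⁻¹
e^(−kτ) = e^(−0.03332 × 19.9) = 0.5153
Accumulation ratio R = 1 / (1 − e^(−kτ)) = 1 / (1 − 0.5153) = 2.063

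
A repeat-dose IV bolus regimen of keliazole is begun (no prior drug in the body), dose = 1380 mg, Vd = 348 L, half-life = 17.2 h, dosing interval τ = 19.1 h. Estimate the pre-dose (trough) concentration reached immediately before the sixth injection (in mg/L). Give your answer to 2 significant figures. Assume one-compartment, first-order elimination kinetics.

3.3 mg/L

C₀ per dose = Dose / Vd = 1380 / 348 = 3.966 mg/L
k = ln2 / t½ = 0.693147 / 17.2 = 0.04030 h⁻¹
Fraction remaining after one interval: r = e^(−kτ) = e^(−0.04030 × 19.1) = 0.4631
Before dose 6, 5 doses have been given (aged 1τ, 2τ, 3τ, 4τ, 5τ).
C_trough = C₀ × (r + r² + … + r^5) = C₀ × r(1−r^5)/(1−r)
        = 3.966 × 0.4631 × (1 − 0.02130) / (1 − 0.4631) = 3.348 mg/L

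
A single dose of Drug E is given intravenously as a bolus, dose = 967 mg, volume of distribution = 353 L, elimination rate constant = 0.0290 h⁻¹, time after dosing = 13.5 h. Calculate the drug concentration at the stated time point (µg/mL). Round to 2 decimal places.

C₀ = Dose / Vd = 967.0 / 353 = 2.739 mg/L
C = C₀ · e^(−k·t) = 2.739 × e^(−0.02900 × 13.5)
  = 2.739 × 0.6760 = 1.852 mg/L
(1.852 mg/L = 1.852 µg/mL)

1.85 µg/mL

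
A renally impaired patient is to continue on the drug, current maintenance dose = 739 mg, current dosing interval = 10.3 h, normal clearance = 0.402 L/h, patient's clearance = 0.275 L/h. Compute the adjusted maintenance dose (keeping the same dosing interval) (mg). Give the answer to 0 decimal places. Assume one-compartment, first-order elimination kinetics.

506 mg

To keep the same average steady-state level, dosing rate must scale with clearance.
CL ratio = 0.275 / 0.402 = 0.6841
New dose (same interval) = 739 × 0.6841 = 505.5 mg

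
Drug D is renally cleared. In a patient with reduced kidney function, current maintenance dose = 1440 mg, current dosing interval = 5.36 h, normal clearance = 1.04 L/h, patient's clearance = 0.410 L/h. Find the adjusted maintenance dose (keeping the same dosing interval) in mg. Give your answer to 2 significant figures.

To keep the same average steady-state level, dosing rate must scale with clearance.
CL ratio = 0.410 / 1.04 = 0.3942
New dose (same interval) = 1440 × 0.3942 = 567.6 mg

570 mg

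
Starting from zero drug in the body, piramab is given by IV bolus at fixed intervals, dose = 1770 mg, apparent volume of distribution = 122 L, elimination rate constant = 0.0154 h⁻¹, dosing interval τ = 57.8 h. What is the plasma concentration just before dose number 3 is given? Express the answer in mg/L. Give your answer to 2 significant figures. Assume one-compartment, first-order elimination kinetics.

8.4 mg/L

C₀ per dose = Dose / Vd = 1770 / 122 = 14.51 mg/L
Fraction remaining after one interval: r = e^(−kτ) = e^(−0.01540 × 57.8) = 0.4106
Before dose 3, 2 doses have been given (aged 1τ, 2τ).
C_trough = C₀ × (r + r²) = 14.51 × (0.4106 + 0.1686) = 8.404 mg/L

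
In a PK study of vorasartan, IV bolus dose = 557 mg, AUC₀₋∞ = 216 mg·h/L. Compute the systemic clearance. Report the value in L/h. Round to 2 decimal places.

CL = Dose / AUC = 557 / 216 = 2.579 L/h

2.58 L/h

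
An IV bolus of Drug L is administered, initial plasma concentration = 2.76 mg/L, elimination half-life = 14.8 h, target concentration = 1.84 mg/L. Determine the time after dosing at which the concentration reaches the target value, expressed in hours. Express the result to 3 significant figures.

k = ln2 / t½ = 0.693147 / 14.8 = 0.04683 h⁻¹
t = ln(C₀ / C) / k = ln(2.760 / 1.84) / 0.04683
  = ln(1.500) / 0.04683 = 0.4055 / 0.04683 = 8.659 h

8.66 h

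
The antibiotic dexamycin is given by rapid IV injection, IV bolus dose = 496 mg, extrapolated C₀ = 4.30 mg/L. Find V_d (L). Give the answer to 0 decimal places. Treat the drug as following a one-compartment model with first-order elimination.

115 L

Vd = Dose / C₀ = 496.0 / 4.30 = 115.3 L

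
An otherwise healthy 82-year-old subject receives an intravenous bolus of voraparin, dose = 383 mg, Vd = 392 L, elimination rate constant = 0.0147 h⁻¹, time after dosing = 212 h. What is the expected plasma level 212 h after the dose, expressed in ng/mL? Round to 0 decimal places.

43 ng/mL

C₀ = Dose / Vd = 383.0 / 392 = 0.9770 mg/L
C = C₀ · e^(−k·t) = 0.9770 × e^(−0.01470 × 212)
  = 0.9770 × 0.04432 = 0.04330 mg/L
Convert: 0.04330 mg/L × 1000 = 43.30 ng/mL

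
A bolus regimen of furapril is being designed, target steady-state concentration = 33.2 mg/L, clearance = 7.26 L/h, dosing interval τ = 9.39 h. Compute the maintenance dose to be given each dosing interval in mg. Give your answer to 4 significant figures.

At steady state, Dose/τ = Css × CL.
Dose = Css × CL × τ = 33.2 × 7.260 × 9.39 = 2263 mg

2263 mg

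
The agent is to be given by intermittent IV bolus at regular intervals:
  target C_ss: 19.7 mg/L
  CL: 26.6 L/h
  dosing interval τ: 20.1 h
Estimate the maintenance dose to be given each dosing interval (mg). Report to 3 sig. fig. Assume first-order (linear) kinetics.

10500 mg

At steady state, Dose/τ = Css × CL.
Dose = Css × CL × τ = 19.7 × 26.60 × 20.1 = 10530 mg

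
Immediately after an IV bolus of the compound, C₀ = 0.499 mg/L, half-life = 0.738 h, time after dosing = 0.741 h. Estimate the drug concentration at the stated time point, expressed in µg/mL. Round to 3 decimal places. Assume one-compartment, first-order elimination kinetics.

k = ln2 / t½ = 0.693147 / 0.738 = 0.9392 h⁻¹
C = C₀ · e^(−k·t) = 0.4990 × e^(−0.9392 × 0.741)
  = 0.4990 × 0.4986 = 0.2488 mg/L
(0.2488 mg/L = 0.2488 µg/mL)

0.249 µg/mL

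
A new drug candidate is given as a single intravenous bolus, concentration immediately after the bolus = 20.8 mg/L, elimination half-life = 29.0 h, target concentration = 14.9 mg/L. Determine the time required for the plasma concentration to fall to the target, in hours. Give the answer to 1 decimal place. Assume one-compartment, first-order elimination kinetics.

14.0 h

k = ln2 / t½ = 0.693147 / 29.0 = 0.02390 h⁻¹
t = ln(C₀ / C) / k = ln(20.80 / 14.9) / 0.02390
  = ln(1.396) / 0.02390 = 0.3336 / 0.02390 = 13.96 h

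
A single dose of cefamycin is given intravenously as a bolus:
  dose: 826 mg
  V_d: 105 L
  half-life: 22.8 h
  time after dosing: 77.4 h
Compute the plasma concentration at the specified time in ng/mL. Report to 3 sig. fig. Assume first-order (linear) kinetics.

C₀ = Dose / Vd = 826.0 / 105 = 7.867 mg/L
k = ln2 / t½ = 0.693147 / 22.8 = 0.03040 h⁻¹
C = C₀ · e^(−k·t) = 7.867 × e^(−0.03040 × 77.4)
  = 7.867 × 0.09509 = 0.7481 mg/L
Convert: 0.7481 mg/L × 1000 = 748.1 ng/mL

748 ng/mL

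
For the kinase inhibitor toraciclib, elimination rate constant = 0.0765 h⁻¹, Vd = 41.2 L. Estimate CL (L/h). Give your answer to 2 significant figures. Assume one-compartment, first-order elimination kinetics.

CL = k × Vd = 0.0765 × 41.2 = 3.152 L/h

3.2 L/h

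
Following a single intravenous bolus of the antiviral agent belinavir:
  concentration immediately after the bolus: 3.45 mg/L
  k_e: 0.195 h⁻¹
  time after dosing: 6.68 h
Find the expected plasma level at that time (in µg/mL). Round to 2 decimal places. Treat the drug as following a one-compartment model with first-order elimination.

0.94 µg/mL

C = C₀ · e^(−k·t) = 3.450 × e^(−0.1950 × 6.68)
  = 3.450 × 0.2718 = 0.9377 mg/L
(0.9377 mg/L = 0.9377 µg/mL)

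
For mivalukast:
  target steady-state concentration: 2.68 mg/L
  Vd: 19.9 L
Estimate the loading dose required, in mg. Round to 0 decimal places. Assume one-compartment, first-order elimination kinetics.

53 mg

LD = Css × Vd = 2.68 × 19.9 = 53.33 mg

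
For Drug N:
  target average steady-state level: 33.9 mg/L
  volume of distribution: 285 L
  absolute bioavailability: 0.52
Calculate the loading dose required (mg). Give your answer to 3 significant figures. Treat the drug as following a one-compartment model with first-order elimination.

LD = Css × Vd / F = 33.9 × 285 / 0.52 = 18580 mg

18600 mg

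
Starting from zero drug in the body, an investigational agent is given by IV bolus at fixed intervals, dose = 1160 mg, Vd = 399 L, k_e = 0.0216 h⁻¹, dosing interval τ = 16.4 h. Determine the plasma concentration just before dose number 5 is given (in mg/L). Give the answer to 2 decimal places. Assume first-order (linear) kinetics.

5.18 mg/L

C₀ per dose = Dose / Vd = 1160 / 399 = 2.907 mg/L
Fraction remaining after one interval: r = e^(−kτ) = e^(−0.02160 × 16.4) = 0.7017
Before dose 5, 4 doses have been given (aged 1τ, 2τ, 3τ, 4τ).
C_trough = C₀ × (r + r² + … + r^4) = C₀ × r(1−r^4)/(1−r)
        = 2.907 × 0.7017 × (1 − 0.2424) / (1 − 0.7017) = 5.181 mg/L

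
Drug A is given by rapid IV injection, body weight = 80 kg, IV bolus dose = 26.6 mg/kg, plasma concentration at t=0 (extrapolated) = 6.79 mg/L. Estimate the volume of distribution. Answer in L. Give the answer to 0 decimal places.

313 L

Dose = 26.6 × 80 = 2128 mg
Vd = Dose / C₀ = 2128 / 6.79 = 313.4 L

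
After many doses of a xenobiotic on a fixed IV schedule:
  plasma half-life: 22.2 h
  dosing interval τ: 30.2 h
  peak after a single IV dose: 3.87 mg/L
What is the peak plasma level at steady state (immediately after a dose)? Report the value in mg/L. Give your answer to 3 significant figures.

k = ln2 / t½ = 0.693147 / 22.2 = 0.03122 h⁻¹
e^(−kτ) = e^(−0.03122 × 30.2) = 0.3895
Accumulation ratio R = 1 / (1 − e^(−kτ)) = 1 / (1 − 0.3895) = 1.638
Steady-state peak = C₀ × R = 3.87 × 1.638 = 6.339 mg/L

6.34 mg/L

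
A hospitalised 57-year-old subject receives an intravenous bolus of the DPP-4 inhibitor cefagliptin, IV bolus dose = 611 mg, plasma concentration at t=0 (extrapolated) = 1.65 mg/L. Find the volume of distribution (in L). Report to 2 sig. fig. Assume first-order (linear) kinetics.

Vd = Dose / C₀ = 611.0 / 1.65 = 370.3 L

370 L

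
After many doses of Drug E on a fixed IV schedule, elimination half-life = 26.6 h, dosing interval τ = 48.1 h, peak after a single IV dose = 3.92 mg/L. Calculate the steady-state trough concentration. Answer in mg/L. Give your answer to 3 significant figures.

1.57 mg/L

k = ln2 / t½ = 0.693147 / 26.6 = 0.02606 h⁻¹
e^(−kτ) = e^(−0.02606 × 48.1) = 0.2855
Accumulation ratio R = 1 / (1 − e^(−kτ)) = 1 / (1 − 0.2855) = 1.400
Steady-state trough = C₀ × R × e^(−kτ) = 3.92 × 1.400 × 0.2855 = 1.567 mg/L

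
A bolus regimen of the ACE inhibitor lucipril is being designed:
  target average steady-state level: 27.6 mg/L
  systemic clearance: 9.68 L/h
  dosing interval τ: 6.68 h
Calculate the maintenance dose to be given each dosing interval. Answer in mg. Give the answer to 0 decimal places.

At steady state, Dose/τ = Css × CL.
Dose = Css × CL × τ = 27.6 × 9.680 × 6.68 = 1785 mg

1785 mg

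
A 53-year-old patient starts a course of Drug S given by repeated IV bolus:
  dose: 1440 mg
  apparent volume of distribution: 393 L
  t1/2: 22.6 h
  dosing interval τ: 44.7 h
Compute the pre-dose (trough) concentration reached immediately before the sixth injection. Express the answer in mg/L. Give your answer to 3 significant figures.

C₀ per dose = Dose / Vd = 1440 / 393 = 3.664 mg/L
k = ln2 / t½ = 0.693147 / 22.6 = 0.03067 h⁻¹
Fraction remaining after one interval: r = e^(−kτ) = e^(−0.03067 × 44.7) = 0.2539
Before dose 6, 5 doses have been given (aged 1τ, 2τ, 3τ, 4τ, 5τ).
C_trough = C₀ × (r + r² + … + r^5) = C₀ × r(1−r^5)/(1−r)
        = 3.664 × 0.2539 × (1 − 0.001055) / (1 − 0.2539) = 1.246 mg/L

1.25 mg/L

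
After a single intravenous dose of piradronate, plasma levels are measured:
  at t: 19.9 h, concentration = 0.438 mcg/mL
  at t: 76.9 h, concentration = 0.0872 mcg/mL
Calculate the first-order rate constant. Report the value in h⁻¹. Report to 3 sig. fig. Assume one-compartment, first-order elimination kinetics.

0.0283 h⁻¹

k = ln(C₁/C₂) / (t₂ − t₁) = ln(0.438/0.0872) / (76.9 − 19.9)
  = 1.614 / 57.00 = 0.02832 h⁻¹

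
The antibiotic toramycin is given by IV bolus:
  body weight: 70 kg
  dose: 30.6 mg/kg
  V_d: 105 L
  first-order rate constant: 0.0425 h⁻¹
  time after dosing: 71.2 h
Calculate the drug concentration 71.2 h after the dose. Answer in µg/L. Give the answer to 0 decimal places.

990 µg/L

Total dose = 30.6 × 70 = 2142 mg
C₀ = Dose / Vd = 2142 / 105 = 20.40 mg/L
C = C₀ · e^(−k·t) = 20.40 × e^(−0.04250 × 71.2)
  = 20.40 × 0.04851 = 0.9896 mg/L
Convert: 0.9896 mg/L × 1000 = 989.6 µg/L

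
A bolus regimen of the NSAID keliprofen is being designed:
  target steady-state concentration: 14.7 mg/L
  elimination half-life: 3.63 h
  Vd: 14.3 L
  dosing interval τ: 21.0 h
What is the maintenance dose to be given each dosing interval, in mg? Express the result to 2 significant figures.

840 mg

k = ln2 / t½ = 0.693147 / 3.63 = 0.1909 h⁻¹
CL = k × Vd = 0.1909 × 14.3 = 2.730 L/h
At steady state, Dose/τ = Css × CL.
Dose = Css × CL × τ = 14.7 × 2.730 × 21.0 = 842.8 mg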